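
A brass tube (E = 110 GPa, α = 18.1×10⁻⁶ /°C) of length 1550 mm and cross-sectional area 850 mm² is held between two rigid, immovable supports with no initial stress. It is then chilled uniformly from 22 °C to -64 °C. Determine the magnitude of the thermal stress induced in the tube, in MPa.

Because both ends are immovable the net strain is zero, and the suppressed thermal strain is αΔT = 18.1×10⁻⁶ × 86 = 1556.6×10⁻⁶.
Hence σ = E·αΔT = 110×10³ × 1556.6×10⁻⁶ = 171.2 MPa, tensile.

σ ≈ 171 MPa (tensile)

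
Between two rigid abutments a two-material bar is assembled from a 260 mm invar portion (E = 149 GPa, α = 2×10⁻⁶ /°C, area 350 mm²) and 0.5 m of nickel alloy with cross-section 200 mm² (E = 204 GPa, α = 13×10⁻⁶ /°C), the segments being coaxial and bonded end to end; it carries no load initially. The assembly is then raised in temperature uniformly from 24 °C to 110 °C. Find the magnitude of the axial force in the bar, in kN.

Free thermal expansion of the whole bar: Σ αᵢΔT Lᵢ = 2×10⁻⁶×86×260 + 13×10⁻⁶×86×500 = 0.6037 mm.
The walls prevent any net length change, so an axial force P (same in every segment) develops. Compatibility: P · Σ Lᵢ/(AᵢEᵢ) = δ_free.
Σ Lᵢ/(AᵢEᵢ) = 260/(350×149×10³) + 500/(200×204×10³) = 1.724×10⁻⁵ mm/N.
Hence P = δ_free / Σ(L/AE) = 0.6037/1.724×10⁻⁵ = 35.02 kN (compressive).

P ≈ 35 kN (compressive)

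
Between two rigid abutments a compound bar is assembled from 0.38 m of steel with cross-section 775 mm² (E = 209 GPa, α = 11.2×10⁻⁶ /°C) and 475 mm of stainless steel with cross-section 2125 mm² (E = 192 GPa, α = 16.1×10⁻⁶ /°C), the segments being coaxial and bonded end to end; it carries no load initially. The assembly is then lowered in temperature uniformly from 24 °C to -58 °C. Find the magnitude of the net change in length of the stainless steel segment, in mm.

|ΔL| ≈ 0.303 mm

If the supports were absent, the total length change would be Σ αᵢΔT Lᵢ = 11.2×10⁻⁶×82×380 + 16.1×10⁻⁶×82×475 = 0.9761 mm.
The rigid supports impose zero overall length change; the single axial force P common to all segments must satisfy P Σ Lᵢ/(AᵢEᵢ) = δ_free.
The series flexibility is Σ Lᵢ/(AᵢEᵢ) = 380/(775×209×10³) + 475/(2125×192×10³) = 3.51×10⁻⁶ mm/N.
So P = 0.9761 / 3.51×10⁻⁶ = 278.1 kN, tensile.
For the stainless steel segment, free thermal change = 16.1×10⁻⁶×82×475 = 0.6271 mm and elastic change from P = 278100×475/(2125×192×10³) = 0.3237 mm; these oppose, so the net change is 0.303 mm (segment shortens).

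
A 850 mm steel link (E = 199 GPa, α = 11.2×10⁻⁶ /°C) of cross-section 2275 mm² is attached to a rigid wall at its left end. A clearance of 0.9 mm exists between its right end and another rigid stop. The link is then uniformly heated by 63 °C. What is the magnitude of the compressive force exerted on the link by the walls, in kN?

If the wall were absent the link would grow by αΔT L = 11.2×10⁻⁶ × 63 × 850 = 0.5998 mm.
Since δ_free = 0.6 mm is less than the 0.9 mm gap, the link never touches the wall. No axial force develops.

P ≈ 0 kN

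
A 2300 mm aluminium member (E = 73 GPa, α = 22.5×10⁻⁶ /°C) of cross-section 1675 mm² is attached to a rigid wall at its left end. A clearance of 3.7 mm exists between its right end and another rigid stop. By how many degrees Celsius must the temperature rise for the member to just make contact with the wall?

Contact occurs when the free expansion equals the gap: αΔT L = 3.7 mm.
So ΔT = g/(αL) = 3.7/(22.5×10⁻⁶ × 2300) = 71.5 °C.

ΔT ≈ 71.5 °C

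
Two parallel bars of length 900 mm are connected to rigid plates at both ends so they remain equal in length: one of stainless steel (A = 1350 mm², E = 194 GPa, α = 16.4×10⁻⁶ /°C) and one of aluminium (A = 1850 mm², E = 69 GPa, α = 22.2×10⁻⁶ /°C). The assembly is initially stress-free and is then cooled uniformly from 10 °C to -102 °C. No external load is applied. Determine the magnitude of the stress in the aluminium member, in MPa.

The aluminium has the larger α, so on cooling it would change length more than the stainless steel if both were free. The rigid plates force a common final length, so the aluminium is put into tension and the stainless steel into compression, with equal and opposite forces P (no external load).
Setting the final lengths equal and cancelling L: (α₁ − α₂)ΔT = P/(A₁E₁) + P/(A₂E₂).
|α₁ − α₂|·ΔT = 5.8×10⁻⁶ × 112 = 0.0006496.
1/(A₁E₁) + 1/(A₂E₂) = 1/(1350×194×10³) + 1/(1850×69×10³) = 1.165×10⁻⁸ N⁻¹.
So P = 0.0006496 / 1.165×10⁻⁸ = 55.75 kN.
σ_{aluminium} = P/A₂ = 55750/1850 = 30.13 MPa, tensile.

σ ≈ 30.1 MPa (tensile)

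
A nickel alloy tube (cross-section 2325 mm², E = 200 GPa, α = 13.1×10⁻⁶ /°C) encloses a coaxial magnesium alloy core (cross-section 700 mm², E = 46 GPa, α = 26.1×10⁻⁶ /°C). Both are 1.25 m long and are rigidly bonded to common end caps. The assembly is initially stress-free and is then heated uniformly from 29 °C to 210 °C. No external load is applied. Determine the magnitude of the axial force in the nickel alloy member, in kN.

Both members must finish at the same length. With the larger α, the magnesium alloy tends to over-expand; the plates restrain it, putting the magnesium alloy in compression and the nickel alloy in tension. With no external load the two internal forces are equal and opposite, magnitude P.
Equating the net (thermal + elastic) strains gives |α₁ − α₂|·ΔT = P·[1/(A₁E₁) + 1/(A₂E₂)].
|α₁ − α₂|·ΔT = 13×10⁻⁶ × 181 = 0.002353.
1/(A₁E₁) + 1/(A₂E₂) = 1/(2325×200×10³) + 1/(700×46×10³) = 3.321×10⁻⁸ N⁻¹.
P = 0.002353 / 3.321×10⁻⁸ = 70860 N = 70.86 kN.

P ≈ 70.9 kN (tensile in the nickel alloy)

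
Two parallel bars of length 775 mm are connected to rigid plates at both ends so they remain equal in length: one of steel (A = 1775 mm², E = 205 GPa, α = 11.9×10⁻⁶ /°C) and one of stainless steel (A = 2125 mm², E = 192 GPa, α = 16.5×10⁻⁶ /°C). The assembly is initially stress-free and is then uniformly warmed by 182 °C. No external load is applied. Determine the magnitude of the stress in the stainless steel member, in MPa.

The stainless steel has the larger α, so on heating it would change length more than the steel if both were free. The rigid plates force a common final length, so the stainless steel is put into compression and the steel into tension, with equal and opposite forces P (no external load).
Setting the final lengths equal and cancelling L: (α₁ − α₂)ΔT = P/(A₁E₁) + P/(A₂E₂).
|α₁ − α₂|·ΔT = 4.6×10⁻⁶ × 182 = 0.0008372.
1/(A₁E₁) + 1/(A₂E₂) = 1/(1775×205×10³) + 1/(2125×192×10³) = 5.199×10⁻⁹ N⁻¹.
P = 0.0008372 / 5.199×10⁻⁹ = 161000 N = 161 kN.
σ_{stainless steel} = P/A₂ = 161000/2125 = 75.78 MPa, compressive.

σ ≈ 75.8 MPa (compressive)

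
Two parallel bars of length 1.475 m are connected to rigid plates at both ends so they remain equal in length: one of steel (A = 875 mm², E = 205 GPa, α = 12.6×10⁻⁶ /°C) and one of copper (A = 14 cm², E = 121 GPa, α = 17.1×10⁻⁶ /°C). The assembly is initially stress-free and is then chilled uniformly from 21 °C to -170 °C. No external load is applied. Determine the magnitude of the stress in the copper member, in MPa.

σ ≈ 53.5 MPa (tensile)

Equilibrium of a rigid end plate with no external load gives equal and opposite internal forces ±P in the two members. Since α_{copper} > α_{steel}, cooling drives the copper into tension and the steel into compression.
Equating the net (thermal + elastic) strains gives |α₁ − α₂|·ΔT = P·[1/(A₁E₁) + 1/(A₂E₂)].
|α₁ − α₂|·ΔT = 4.5×10⁻⁶ × 191 = 0.0008595.
1/(A₁E₁) + 1/(A₂E₂) = 1/(875×205×10³) + 1/(1400×121×10³) = 1.148×10⁻⁸ N⁻¹.
P = 0.0008595 / 1.148×10⁻⁸ = 74880 N = 74.88 kN.
σ_{copper} = P/A₂ = 74880/1400 = 53.49 MPa, tensile.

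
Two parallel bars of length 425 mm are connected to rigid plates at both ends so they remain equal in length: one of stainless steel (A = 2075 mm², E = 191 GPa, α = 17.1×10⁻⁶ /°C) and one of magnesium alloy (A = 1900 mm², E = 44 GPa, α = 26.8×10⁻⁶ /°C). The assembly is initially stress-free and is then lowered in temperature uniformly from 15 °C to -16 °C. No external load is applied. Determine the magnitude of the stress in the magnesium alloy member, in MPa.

Equilibrium of a rigid end plate with no external load gives equal and opposite internal forces ±P in the two members. Since α_{magnesium alloy} > α_{stainless steel}, cooling drives the magnesium alloy into tension and the stainless steel into compression.
Setting the final lengths equal and cancelling L: (α₁ − α₂)ΔT = P/(A₁E₁) + P/(A₂E₂).
|α₁ − α₂|·ΔT = 9.7×10⁻⁶ × 31 = 0.0003007.
1/(A₁E₁) + 1/(A₂E₂) = 1/(2075×191×10³) + 1/(1900×44×10³) = 1.448×10⁻⁸ N⁻¹.
P = 0.0003007 / 1.448×10⁻⁸ = 20760 N = 20.76 kN.
σ_{magnesium alloy} = P/A₂ = 20760/1900 = 10.93 MPa, tensile.

σ ≈ 10.9 MPa (tensile)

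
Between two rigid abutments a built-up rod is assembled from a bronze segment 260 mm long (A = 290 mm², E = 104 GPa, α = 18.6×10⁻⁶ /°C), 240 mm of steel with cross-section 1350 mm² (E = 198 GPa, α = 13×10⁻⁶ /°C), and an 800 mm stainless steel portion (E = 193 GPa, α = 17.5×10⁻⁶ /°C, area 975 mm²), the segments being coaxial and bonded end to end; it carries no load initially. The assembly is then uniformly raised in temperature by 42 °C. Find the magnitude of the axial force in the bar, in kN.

If the supports were absent, the total length change would be Σ αᵢΔT Lᵢ = 18.6×10⁻⁶×42×260 + 13×10⁻⁶×42×240 + 17.5×10⁻⁶×42×800 = 0.9222 mm.
Since the ends are fixed, an axial force P builds up, equal in every segment, with P · Σ Lᵢ/(AᵢEᵢ) = δ_free.
Σ Lᵢ/(AᵢEᵢ) = 260/(290×104×10³) + 240/(1350×198×10³) + 800/(975×193×10³) = 1.377×10⁻⁵ mm/N.
P = 0.9222 / 1.377×10⁻⁵ = 66970 N = 66.97 kN, compressive.

P ≈ 67 kN (compressive)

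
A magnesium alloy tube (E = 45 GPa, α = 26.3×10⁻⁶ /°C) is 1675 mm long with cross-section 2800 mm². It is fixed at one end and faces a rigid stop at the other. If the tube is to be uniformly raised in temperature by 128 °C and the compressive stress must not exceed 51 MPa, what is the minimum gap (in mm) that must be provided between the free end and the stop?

g ≈ 3.74 mm

With no wall the tube would lengthen by αΔT L = 26.3×10⁻⁶ × 128 × 1675 = 5.639 mm.
At the allowable stress the elastic shortening the wall may impose is σL/E = 51 × 1675 / (45×10³) = 1.898 mm.
The gap must absorb the remainder: g_min = 5.639 − 1.898 = 3.74 mm.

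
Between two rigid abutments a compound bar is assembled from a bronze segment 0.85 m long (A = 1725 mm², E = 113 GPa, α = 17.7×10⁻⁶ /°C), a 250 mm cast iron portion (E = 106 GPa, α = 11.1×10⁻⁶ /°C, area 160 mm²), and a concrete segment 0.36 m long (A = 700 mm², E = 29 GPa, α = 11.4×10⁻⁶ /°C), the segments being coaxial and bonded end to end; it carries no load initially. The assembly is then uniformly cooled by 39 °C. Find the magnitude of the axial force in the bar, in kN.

If the supports were absent, the total length change would be Σ αᵢΔT Lᵢ = 17.7×10⁻⁶×39×850 + 11.1×10⁻⁶×39×250 + 11.4×10⁻⁶×39×360 = 0.855 mm.
Since the ends are fixed, an axial force P builds up, equal in every segment, with P · Σ Lᵢ/(AᵢEᵢ) = δ_free.
Σ Lᵢ/(AᵢEᵢ) = 850/(1725×113×10³) + 250/(160×106×10³) + 360/(700×29×10³) = 3.684×10⁻⁵ mm/N.
P = 0.855 / 3.684×10⁻⁵ = 23210 N = 23.21 kN, tensile.

P ≈ 23.2 kN (tensile)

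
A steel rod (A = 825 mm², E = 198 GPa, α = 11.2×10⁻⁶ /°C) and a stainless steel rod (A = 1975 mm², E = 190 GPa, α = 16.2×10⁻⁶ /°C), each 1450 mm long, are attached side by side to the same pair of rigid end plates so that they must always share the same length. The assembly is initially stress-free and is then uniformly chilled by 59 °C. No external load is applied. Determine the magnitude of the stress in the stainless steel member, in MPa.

Both members must finish at the same length. With the larger α, the stainless steel tends to over-contract; the plates restrain it, putting the stainless steel in tension and the steel in compression. With no external load the two internal forces are equal and opposite, magnitude P.
Equating the net (thermal + elastic) strains gives |α₁ − α₂|·ΔT = P·[1/(A₁E₁) + 1/(A₂E₂)].
|α₁ − α₂|·ΔT = 5×10⁻⁶ × 59 = 0.000295.
1/(A₁E₁) + 1/(A₂E₂) = 1/(825×198×10³) + 1/(1975×190×10³) = 8.787×10⁻⁹ N⁻¹.
P = 0.000295 / 8.787×10⁻⁹ = 33570 N = 33.57 kN.
σ_{stainless steel} = P/A₂ = 33570/1975 = 17 MPa, tensile.

σ ≈ 17 MPa (tensile)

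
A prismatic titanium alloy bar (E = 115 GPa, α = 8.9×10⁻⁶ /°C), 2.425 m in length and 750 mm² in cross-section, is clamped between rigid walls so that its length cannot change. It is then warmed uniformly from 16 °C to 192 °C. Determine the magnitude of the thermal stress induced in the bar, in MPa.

Because both ends are immovable the net strain is zero, and the suppressed thermal strain is αΔT = 8.9×10⁻⁶ × 176 = 1566.4×10⁻⁶.
σ = EαΔT = 115×10³ × 8.9×10⁻⁶ × 176 = 180.1 MPa (compressive; the bar is trying to expand).

σ ≈ 180 MPa (compressive)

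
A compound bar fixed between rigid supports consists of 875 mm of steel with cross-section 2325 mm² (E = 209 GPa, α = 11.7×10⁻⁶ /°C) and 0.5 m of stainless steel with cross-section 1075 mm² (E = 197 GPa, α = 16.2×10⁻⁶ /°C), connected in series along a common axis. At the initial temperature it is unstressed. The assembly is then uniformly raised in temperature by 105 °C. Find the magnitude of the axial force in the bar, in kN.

P ≈ 463 kN (compressive)

With the walls removed the bar would change length by δ_free = Σ αᵢΔT Lᵢ = 11.7×10⁻⁶×105×875 + 16.2×10⁻⁶×105×500 = 1.925 mm.
The walls prevent any net length change, so an axial force P (same in every segment) develops. Compatibility: P · Σ Lᵢ/(AᵢEᵢ) = δ_free.
Σ Lᵢ/(AᵢEᵢ) = 875/(2325×209×10³) + 500/(1075×197×10³) = 4.162×10⁻⁶ mm/N.
P = 1.925 / 4.162×10⁻⁶ = 462700 N = 462.7 kN, compressive.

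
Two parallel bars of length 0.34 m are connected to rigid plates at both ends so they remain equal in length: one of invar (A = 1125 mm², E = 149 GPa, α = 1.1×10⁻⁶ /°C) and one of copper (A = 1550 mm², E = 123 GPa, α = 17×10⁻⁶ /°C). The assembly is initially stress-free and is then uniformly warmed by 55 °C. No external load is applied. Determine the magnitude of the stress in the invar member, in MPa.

The copper has the larger α, so on heating it would change length more than the invar if both were free. The rigid plates force a common final length, so the copper is put into compression and the invar into tension, with equal and opposite forces P (no external load).
Compatibility of the two members (thermal + elastic change equal): (α₁ − α₂)ΔT = P·[1/(A₁E₁) + 1/(A₂E₂)].
|α₁ − α₂|·ΔT = 15.9×10⁻⁶ × 55 = 0.0008745.
1/(A₁E₁) + 1/(A₂E₂) = 1/(1125×149×10³) + 1/(1550×123×10³) = 1.121×10⁻⁸ N⁻¹.
So P = 0.0008745 / 1.121×10⁻⁸ = 78 kN.
σ_{invar} = P/A₁ = 78000/1125 = 69.34 MPa, tensile.

σ ≈ 69.3 MPa (tensile)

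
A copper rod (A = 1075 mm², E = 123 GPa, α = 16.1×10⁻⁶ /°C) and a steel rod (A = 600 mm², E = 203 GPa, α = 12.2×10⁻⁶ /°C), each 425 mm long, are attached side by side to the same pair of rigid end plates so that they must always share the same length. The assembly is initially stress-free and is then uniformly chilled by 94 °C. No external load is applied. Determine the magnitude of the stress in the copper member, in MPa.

The copper has the larger α, so on cooling it would change length more than the steel if both were free. The rigid plates force a common final length, so the copper is put into tension and the steel into compression, with equal and opposite forces P (no external load).
Compatibility of the two members (thermal + elastic change equal): (α₁ − α₂)ΔT = P·[1/(A₁E₁) + 1/(A₂E₂)].
|α₁ − α₂|·ΔT = 3.9×10⁻⁶ × 94 = 0.0003666.
1/(A₁E₁) + 1/(A₂E₂) = 1/(1075×123×10³) + 1/(600×203×10³) = 1.577×10⁻⁸ N⁻¹.
So P = 0.0003666 / 1.577×10⁻⁸ = 23.24 kN.
σ_{copper} = P/A₁ = 23240/1075 = 21.62 MPa, tensile.

σ ≈ 21.6 MPa (tensile)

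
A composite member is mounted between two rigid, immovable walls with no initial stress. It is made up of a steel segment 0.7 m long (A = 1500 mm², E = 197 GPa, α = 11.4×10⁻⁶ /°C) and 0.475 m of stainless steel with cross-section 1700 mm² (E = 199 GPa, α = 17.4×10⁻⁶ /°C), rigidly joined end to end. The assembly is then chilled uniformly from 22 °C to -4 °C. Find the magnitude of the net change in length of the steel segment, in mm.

|ΔL| ≈ 0.0577 mm

Free thermal contraction of the whole bar: Σ αᵢΔT Lᵢ = 11.4×10⁻⁶×26×700 + 17.4×10⁻⁶×26×475 = 0.4224 mm.
The walls prevent any net length change, so an axial force P (same in every segment) develops. Compatibility: P · Σ Lᵢ/(AᵢEᵢ) = δ_free.
Σ Lᵢ/(AᵢEᵢ) = 700/(1500×197×10³) + 475/(1700×199×10³) = 3.773×10⁻⁶ mm/N.
Hence P = δ_free / Σ(L/AE) = 0.4224/3.773×10⁻⁶ = 111.9 kN (tensile).
For the steel segment, free thermal change = 11.4×10⁻⁶×26×700 = 0.2075 mm and elastic change from P = 111900×700/(1500×197×10³) = 0.2652 mm; these oppose, so the net change is 0.0577 mm (segment lengthens).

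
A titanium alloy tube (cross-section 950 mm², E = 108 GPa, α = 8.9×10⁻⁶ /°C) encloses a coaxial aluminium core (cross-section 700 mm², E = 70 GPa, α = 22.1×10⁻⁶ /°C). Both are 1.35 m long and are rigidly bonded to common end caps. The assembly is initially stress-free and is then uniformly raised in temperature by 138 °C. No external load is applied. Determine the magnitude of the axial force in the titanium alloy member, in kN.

The aluminium has the larger α, so on heating it would change length more than the titanium alloy if both were free. The rigid plates force a common final length, so the aluminium is put into compression and the titanium alloy into tension, with equal and opposite forces P (no external load).
Setting the final lengths equal and cancelling L: (α₁ − α₂)ΔT = P/(A₁E₁) + P/(A₂E₂).
|α₁ − α₂|·ΔT = 13.2×10⁻⁶ × 138 = 0.001822.
1/(A₁E₁) + 1/(A₂E₂) = 1/(950×108×10³) + 1/(700×70×10³) = 3.015×10⁻⁸ N⁻¹.
So P = 0.001822 / 3.015×10⁻⁸ = 60.41 kN.

P ≈ 60.4 kN (tensile in the titanium alloy)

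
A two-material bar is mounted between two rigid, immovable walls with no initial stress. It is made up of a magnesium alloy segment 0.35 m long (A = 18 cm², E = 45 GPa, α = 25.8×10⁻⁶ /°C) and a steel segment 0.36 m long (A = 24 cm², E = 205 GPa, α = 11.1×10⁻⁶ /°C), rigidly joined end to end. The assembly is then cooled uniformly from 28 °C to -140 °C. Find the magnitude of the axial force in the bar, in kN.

P ≈ 433 kN (tensile)

Free thermal contraction of the whole bar: Σ αᵢΔT Lᵢ = 25.8×10⁻⁶×168×350 + 11.1×10⁻⁶×168×360 = 2.188 mm.
Since the ends are fixed, an axial force P builds up, equal in every segment, with P · Σ Lᵢ/(AᵢEᵢ) = δ_free.
Σ Lᵢ/(AᵢEᵢ) = 350/(1800×45×10³) + 360/(2400×205×10³) = 5.053×10⁻⁶ mm/N.
P = 2.188 / 5.053×10⁻⁶ = 433100 N = 433.1 kN, tensile.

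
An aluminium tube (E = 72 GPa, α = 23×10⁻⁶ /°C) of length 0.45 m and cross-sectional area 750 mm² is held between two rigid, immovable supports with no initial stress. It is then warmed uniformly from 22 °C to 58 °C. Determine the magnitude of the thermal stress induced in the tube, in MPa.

σ ≈ 59.6 MPa (compressive)

The supports are rigid, so the total axial strain is zero. The restrained thermal strain is ε = αΔT = 23×10⁻⁶ × 36 = 828×10⁻⁶.
The stress required to suppress this strain is σ = Eε = 72×10³ × 828×10⁻⁶ = 59.62 MPa, compressive since the tube is trying to expand.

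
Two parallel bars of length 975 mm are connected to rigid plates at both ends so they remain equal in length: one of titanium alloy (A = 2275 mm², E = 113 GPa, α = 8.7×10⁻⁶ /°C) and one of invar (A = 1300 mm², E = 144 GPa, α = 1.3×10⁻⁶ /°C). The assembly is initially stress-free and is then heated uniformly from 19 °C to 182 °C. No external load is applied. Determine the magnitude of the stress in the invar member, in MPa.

The titanium alloy has the larger α, so on heating it would change length more than the invar if both were free. The rigid plates force a common final length, so the titanium alloy is put into compression and the invar into tension, with equal and opposite forces P (no external load).
Setting the final lengths equal and cancelling L: (α₁ − α₂)ΔT = P/(A₁E₁) + P/(A₂E₂).
|α₁ − α₂|·ΔT = 7.4×10⁻⁶ × 163 = 0.001206.
1/(A₁E₁) + 1/(A₂E₂) = 1/(2275×113×10³) + 1/(1300×144×10³) = 9.232×10⁻⁹ N⁻¹.
P = 0.001206 / 9.232×10⁻⁹ = 130700 N = 130.7 kN.
σ_{invar} = P/A₂ = 130700/1300 = 100.5 MPa, tensile.

σ ≈ 101 MPa (tensile)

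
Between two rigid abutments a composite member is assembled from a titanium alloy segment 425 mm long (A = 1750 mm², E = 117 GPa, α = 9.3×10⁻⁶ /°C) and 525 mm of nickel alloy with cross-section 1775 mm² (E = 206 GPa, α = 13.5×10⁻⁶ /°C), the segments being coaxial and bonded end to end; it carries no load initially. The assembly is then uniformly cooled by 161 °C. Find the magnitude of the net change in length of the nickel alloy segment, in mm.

|ΔL| ≈ 0.414 mm

With the walls removed the bar would change length by δ_free = Σ αᵢΔT Lᵢ = 9.3×10⁻⁶×161×425 + 13.5×10⁻⁶×161×525 = 1.777 mm.
The walls prevent any net length change, so an axial force P (same in every segment) develops. Compatibility: P · Σ Lᵢ/(AᵢEᵢ) = δ_free.
Σ Lᵢ/(AᵢEᵢ) = 425/(1750×117×10³) + 525/(1775×206×10³) = 3.512×10⁻⁶ mm/N.
P = 1.777 / 3.512×10⁻⁶ = 506200 N = 506.2 kN, tensile.
For the nickel alloy segment, free thermal change = 13.5×10⁻⁶×161×525 = 1.141 mm and elastic change from P = 506200×525/(1775×206×10³) = 0.7268 mm; these oppose, so the net change is 0.414 mm (segment shortens).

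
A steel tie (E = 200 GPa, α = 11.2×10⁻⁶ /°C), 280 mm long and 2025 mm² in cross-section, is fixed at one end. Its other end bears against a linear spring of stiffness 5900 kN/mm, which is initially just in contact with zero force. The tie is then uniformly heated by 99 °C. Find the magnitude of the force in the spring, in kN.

The unrestrained thermal change is αΔT L = 11.2×10⁻⁶ × 99 × 280 = 0.3105 mm.
With a force P in the spring, the elastic change of the tie is PL/(AE) and that of the spring is P/k; compatibility requires their sum to equal δ_free.
P [ L/(AE) + 1/k ] = δ_free → P [ 280/(2025×200×10³) + 1/(5900×10³) ] = 0.3105.
P = 0.3105 / 8.608×10⁻⁷ = 360600 N.

P ≈ 361 kN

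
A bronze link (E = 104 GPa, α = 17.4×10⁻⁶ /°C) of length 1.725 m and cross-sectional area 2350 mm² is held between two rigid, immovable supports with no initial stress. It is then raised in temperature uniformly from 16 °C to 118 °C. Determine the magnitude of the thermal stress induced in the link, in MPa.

Because both ends are immovable the net strain is zero, and the suppressed thermal strain is αΔT = 17.4×10⁻⁶ × 102 = 1774.8×10⁻⁶.
The stress required to suppress this strain is σ = Eε = 104×10³ × 1774.8×10⁻⁶ = 184.6 MPa, compressive since the link is trying to expand.

σ ≈ 185 MPa (compressive)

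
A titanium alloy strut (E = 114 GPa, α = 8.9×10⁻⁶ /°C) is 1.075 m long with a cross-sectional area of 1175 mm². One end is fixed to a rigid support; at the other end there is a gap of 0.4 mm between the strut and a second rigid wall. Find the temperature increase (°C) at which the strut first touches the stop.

Contact occurs when the free expansion equals the gap: αΔT L = 0.4 mm.
So ΔT = g/(αL) = 0.4/(8.9×10⁻⁶ × 1075) = 41.81 °C.

ΔT ≈ 41.8 °C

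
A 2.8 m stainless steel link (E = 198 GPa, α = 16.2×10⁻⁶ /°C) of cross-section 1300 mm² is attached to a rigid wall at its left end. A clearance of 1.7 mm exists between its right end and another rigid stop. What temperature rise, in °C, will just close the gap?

The gap closes when αΔT L = 1.7 mm, since the link is still unstressed at that instant.
ΔT = 1.7 / (16.2×10⁻⁶ × 2800) = 37.48 °C.

ΔT ≈ 37.5 °C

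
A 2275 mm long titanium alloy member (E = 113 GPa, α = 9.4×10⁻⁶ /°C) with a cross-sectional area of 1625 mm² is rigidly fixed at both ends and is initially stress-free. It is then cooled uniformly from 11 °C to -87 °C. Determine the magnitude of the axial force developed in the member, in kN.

P ≈ 169 kN (tensile)

Full restraint means ε = 0, so the stress is σ = EαΔT = 113×10³ × 9.4×10⁻⁶ × 98 = 104.1 MPa.
P = AEαΔT = 1625 × 113×10³ × 9.4×10⁻⁶ × 98 = 169.2 kN (tensile).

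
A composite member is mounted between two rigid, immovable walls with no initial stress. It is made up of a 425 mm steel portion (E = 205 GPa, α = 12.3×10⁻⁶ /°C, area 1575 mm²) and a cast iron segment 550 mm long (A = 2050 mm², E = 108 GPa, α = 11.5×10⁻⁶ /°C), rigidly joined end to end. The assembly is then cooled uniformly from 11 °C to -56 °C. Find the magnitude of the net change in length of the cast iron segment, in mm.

|ΔL| ≈ 0.0822 mm

If the supports were absent, the total length change would be Σ αᵢΔT Lᵢ = 12.3×10⁻⁶×67×425 + 11.5×10⁻⁶×67×550 = 0.774 mm.
The rigid supports impose zero overall length change; the single axial force P common to all segments must satisfy P Σ Lᵢ/(AᵢEᵢ) = δ_free.
Σ Lᵢ/(AᵢEᵢ) = 425/(1575×205×10³) + 550/(2050×108×10³) = 3.8×10⁻⁶ mm/N.
Hence P = δ_free / Σ(L/AE) = 0.774/3.8×10⁻⁶ = 203.7 kN (tensile).
For the cast iron segment, free thermal change = 11.5×10⁻⁶×67×550 = 0.4238 mm and elastic change from P = 203700×550/(2050×108×10³) = 0.5059 mm; these oppose, so the net change is 0.0822 mm (segment lengthens).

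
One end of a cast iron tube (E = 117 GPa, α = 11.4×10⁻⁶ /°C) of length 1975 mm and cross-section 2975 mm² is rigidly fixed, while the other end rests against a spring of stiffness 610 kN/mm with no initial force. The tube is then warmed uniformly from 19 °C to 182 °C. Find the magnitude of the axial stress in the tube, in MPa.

σ ≈ 169 MPa (compressive)

If the spring were absent the tube would lengthen by αΔT L = 11.4×10⁻⁶ × 163 × 1975 = 3.67 mm.
Let P be the compressive force at the spring. The tube shortens elastically by PL/(AE) and the spring compresses by P/k; together these equal δ_free.
So P = δ_free / [L/(AE) + 1/k] = 3.67 / [ 1975/(2975×117×10³) + 1/(610×10³) ].
P = 3.67 / 7.313×10⁻⁶ = 501800 N.
σ = P/A = 501800/2975 = 168.7 MPa.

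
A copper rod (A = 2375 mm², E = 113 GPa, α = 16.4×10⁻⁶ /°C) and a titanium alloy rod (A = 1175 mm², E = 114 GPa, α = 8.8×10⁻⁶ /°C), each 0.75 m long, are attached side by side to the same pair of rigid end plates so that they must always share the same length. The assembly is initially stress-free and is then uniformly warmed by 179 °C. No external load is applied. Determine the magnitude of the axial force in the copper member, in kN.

The copper has the larger α, so on heating it would change length more than the titanium alloy if both were free. The rigid plates force a common final length, so the copper is put into compression and the titanium alloy into tension, with equal and opposite forces P (no external load).
Setting the final lengths equal and cancelling L: (α₁ − α₂)ΔT = P/(A₁E₁) + P/(A₂E₂).
|α₁ − α₂|·ΔT = 7.6×10⁻⁶ × 179 = 0.00136.
1/(A₁E₁) + 1/(A₂E₂) = 1/(2375×113×10³) + 1/(1175×114×10³) = 1.119×10⁻⁸ N⁻¹.
So P = 0.00136 / 1.119×10⁻⁸ = 121.6 kN.

P ≈ 122 kN (compressive in the copper)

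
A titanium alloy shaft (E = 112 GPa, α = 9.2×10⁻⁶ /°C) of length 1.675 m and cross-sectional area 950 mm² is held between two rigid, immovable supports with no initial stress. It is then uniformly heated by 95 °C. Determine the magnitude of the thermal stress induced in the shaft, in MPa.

The supports are rigid, so the total axial strain is zero. The restrained thermal strain is ε = αΔT = 9.2×10⁻⁶ × 95 = 874×10⁻⁶.
σ = EαΔT = 112×10³ × 9.2×10⁻⁶ × 95 = 97.89 MPa (compressive; the shaft is trying to expand).

σ ≈ 97.9 MPa (compressive)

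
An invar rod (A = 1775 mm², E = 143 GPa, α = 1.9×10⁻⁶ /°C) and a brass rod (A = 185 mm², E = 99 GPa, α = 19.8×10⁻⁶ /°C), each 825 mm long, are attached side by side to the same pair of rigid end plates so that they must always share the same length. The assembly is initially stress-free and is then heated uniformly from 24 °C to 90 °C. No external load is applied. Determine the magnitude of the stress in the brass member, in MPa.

σ ≈ 109 MPa (compressive)

The brass has the larger α, so on heating it would change length more than the invar if both were free. The rigid plates force a common final length, so the brass is put into compression and the invar into tension, with equal and opposite forces P (no external load).
Equating the net (thermal + elastic) strains gives |α₁ − α₂|·ΔT = P·[1/(A₁E₁) + 1/(A₂E₂)].
|α₁ − α₂|·ΔT = 17.9×10⁻⁶ × 66 = 0.001181.
1/(A₁E₁) + 1/(A₂E₂) = 1/(1775×143×10³) + 1/(185×99×10³) = 5.854×10⁻⁸ N⁻¹.
So P = 0.001181 / 5.854×10⁻⁸ = 20.18 kN.
σ_{brass} = P/A₂ = 20180/185 = 109.1 MPa, compressive.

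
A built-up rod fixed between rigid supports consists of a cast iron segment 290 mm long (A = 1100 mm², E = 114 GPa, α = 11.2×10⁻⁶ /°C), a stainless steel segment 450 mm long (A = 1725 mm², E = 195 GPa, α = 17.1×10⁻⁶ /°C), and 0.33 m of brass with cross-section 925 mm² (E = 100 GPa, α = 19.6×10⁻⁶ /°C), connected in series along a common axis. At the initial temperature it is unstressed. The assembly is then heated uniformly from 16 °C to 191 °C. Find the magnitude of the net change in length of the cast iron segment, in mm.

If the supports were absent, the total length change would be Σ αᵢΔT Lᵢ = 11.2×10⁻⁶×175×290 + 17.1×10⁻⁶×175×450 + 19.6×10⁻⁶×175×330 = 3.047 mm.
Since the ends are fixed, an axial force P builds up, equal in every segment, with P · Σ Lᵢ/(AᵢEᵢ) = δ_free.
The series flexibility is Σ Lᵢ/(AᵢEᵢ) = 290/(1100×114×10³) + 450/(1725×195×10³) + 330/(925×100×10³) = 7.218×10⁻⁶ mm/N.
Hence P = δ_free / Σ(L/AE) = 3.047/7.218×10⁻⁶ = 422.1 kN (compressive).
For the cast iron segment, free thermal change = 11.2×10⁻⁶×175×290 = 0.5684 mm and elastic change from P = 422100×290/(1100×114×10³) = 0.9762 mm; these oppose, so the net change is 0.408 mm (segment shortens).

|ΔL| ≈ 0.408 mm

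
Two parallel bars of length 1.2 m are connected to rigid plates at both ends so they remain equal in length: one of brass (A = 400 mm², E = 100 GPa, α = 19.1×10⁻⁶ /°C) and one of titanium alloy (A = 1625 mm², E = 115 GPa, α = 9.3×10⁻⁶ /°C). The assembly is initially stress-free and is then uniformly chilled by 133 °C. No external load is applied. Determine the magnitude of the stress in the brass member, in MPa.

Equilibrium of a rigid end plate with no external load gives equal and opposite internal forces ±P in the two members. Since α_{brass} > α_{titanium alloy}, cooling drives the brass into tension and the titanium alloy into compression.
Equating the net (thermal + elastic) strains gives |α₁ − α₂|·ΔT = P·[1/(A₁E₁) + 1/(A₂E₂)].
|α₁ − α₂|·ΔT = 9.8×10⁻⁶ × 133 = 0.001303.
1/(A₁E₁) + 1/(A₂E₂) = 1/(400×100×10³) + 1/(1625×115×10³) = 3.035×10⁻⁸ N⁻¹.
P = 0.001303 / 3.035×10⁻⁸ = 42940 N = 42.94 kN.
σ_{brass} = P/A₁ = 42940/400 = 107.4 MPa, tensile.

σ ≈ 107 MPa (tensile)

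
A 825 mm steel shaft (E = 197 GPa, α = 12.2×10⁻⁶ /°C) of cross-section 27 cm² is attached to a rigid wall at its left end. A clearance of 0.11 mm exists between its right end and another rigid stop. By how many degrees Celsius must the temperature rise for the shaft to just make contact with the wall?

Contact occurs when the free expansion equals the gap: αΔT L = 0.11 mm.
ΔT = 0.11 / (12.2×10⁻⁶ × 825) = 10.93 °C.

ΔT ≈ 10.9 °C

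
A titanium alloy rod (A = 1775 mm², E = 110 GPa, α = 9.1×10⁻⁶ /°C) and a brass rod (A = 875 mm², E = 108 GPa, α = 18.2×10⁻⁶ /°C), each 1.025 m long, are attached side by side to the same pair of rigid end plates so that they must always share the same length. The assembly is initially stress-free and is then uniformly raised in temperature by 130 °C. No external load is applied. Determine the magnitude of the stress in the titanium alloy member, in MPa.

σ ≈ 42.4 MPa (tensile)

The brass has the larger α, so on heating it would change length more than the titanium alloy if both were free. The rigid plates force a common final length, so the brass is put into compression and the titanium alloy into tension, with equal and opposite forces P (no external load).
Equating the net (thermal + elastic) strains gives |α₁ − α₂|·ΔT = P·[1/(A₁E₁) + 1/(A₂E₂)].
|α₁ − α₂|·ΔT = 9.1×10⁻⁶ × 130 = 0.001183.
1/(A₁E₁) + 1/(A₂E₂) = 1/(1775×110×10³) + 1/(875×108×10³) = 1.57×10⁻⁸ N⁻¹.
P = 0.001183 / 1.57×10⁻⁸ = 75330 N = 75.33 kN.
σ_{titanium alloy} = P/A₁ = 75330/1775 = 42.44 MPa, tensile.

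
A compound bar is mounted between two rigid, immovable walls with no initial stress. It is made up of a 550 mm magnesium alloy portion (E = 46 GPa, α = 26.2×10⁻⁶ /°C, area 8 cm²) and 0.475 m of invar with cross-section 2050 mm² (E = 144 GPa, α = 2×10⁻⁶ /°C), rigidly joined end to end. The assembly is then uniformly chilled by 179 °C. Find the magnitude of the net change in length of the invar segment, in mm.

|ΔL| ≈ 0.0972 mm

If the supports were absent, the total length change would be Σ αᵢΔT Lᵢ = 26.2×10⁻⁶×179×550 + 2×10⁻⁶×179×475 = 2.749 mm.
The walls prevent any net length change, so an axial force P (same in every segment) develops. Compatibility: P · Σ Lᵢ/(AᵢEᵢ) = δ_free.
Σ Lᵢ/(AᵢEᵢ) = 550/(800×46×10³) + 475/(2050×144×10³) = 1.655×10⁻⁵ mm/N.
P = 2.749 / 1.655×10⁻⁵ = 166100 N = 166.1 kN, tensile.
For the invar segment, free thermal change = 2×10⁻⁶×179×475 = 0.17 mm and elastic change from P = 166100×475/(2050×144×10³) = 0.2672 mm; these oppose, so the net change is 0.0972 mm (segment lengthens).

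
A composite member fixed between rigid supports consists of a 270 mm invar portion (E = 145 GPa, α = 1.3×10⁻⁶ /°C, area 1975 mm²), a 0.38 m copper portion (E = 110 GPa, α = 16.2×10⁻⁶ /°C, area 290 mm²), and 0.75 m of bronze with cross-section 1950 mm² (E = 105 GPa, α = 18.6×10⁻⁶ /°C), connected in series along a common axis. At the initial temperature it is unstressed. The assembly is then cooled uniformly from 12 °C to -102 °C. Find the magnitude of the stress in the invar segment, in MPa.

σ ≈ 71.5 MPa (tensile)

If the supports were absent, the total length change would be Σ αᵢΔT Lᵢ = 1.3×10⁻⁶×114×270 + 16.2×10⁻⁶×114×380 + 18.6×10⁻⁶×114×750 = 2.332 mm.
Since the ends are fixed, an axial force P builds up, equal in every segment, with P · Σ Lᵢ/(AᵢEᵢ) = δ_free.
The series flexibility is Σ Lᵢ/(AᵢEᵢ) = 270/(1975×145×10³) + 380/(290×110×10³) + 750/(1950×105×10³) = 1.652×10⁻⁵ mm/N.
P = 2.332 / 1.652×10⁻⁵ = 141200 N = 141.2 kN, tensile.
σ_{invar} = P / A = 141200 / 1975 = 71.49 MPa.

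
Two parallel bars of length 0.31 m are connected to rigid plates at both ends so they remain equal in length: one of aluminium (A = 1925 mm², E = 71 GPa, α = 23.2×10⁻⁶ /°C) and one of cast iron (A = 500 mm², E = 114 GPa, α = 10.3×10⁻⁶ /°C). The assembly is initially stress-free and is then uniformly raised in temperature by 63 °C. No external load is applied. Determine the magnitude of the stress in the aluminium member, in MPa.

Equilibrium of a rigid end plate with no external load gives equal and opposite internal forces ±P in the two members. Since α_{aluminium} > α_{cast iron}, heating drives the aluminium into compression and the cast iron into tension.
Equating the net (thermal + elastic) strains gives |α₁ − α₂|·ΔT = P·[1/(A₁E₁) + 1/(A₂E₂)].
|α₁ − α₂|·ΔT = 12.9×10⁻⁶ × 63 = 0.0008127.
1/(A₁E₁) + 1/(A₂E₂) = 1/(1925×71×10³) + 1/(500×114×10³) = 2.486×10⁻⁸ N⁻¹.
P = 0.0008127 / 2.486×10⁻⁸ = 32690 N = 32.69 kN.
σ_{aluminium} = P/A₁ = 32690/1925 = 16.98 MPa, compressive.

σ ≈ 17 MPa (compressive)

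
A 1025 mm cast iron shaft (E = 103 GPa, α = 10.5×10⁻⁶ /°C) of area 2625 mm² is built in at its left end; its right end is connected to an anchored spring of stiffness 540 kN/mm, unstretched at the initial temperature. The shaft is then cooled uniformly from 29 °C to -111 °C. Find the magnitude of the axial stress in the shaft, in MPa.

σ ≈ 102 MPa (tensile)

The unrestrained thermal change is αΔT L = 10.5×10⁻⁶ × 140 × 1025 = 1.507 mm.
With a force P in the spring, the elastic change of the shaft is PL/(AE) and that of the spring is P/k; compatibility requires their sum to equal δ_free.
P [ L/(AE) + 1/k ] = δ_free → P [ 1025/(2625×103×10³) + 1/(540×10³) ] = 1.507.
P = 1.507 / 5.643×10⁻⁶ = 267000 N.
σ = P/A = 267000/2625 = 101.7 MPa.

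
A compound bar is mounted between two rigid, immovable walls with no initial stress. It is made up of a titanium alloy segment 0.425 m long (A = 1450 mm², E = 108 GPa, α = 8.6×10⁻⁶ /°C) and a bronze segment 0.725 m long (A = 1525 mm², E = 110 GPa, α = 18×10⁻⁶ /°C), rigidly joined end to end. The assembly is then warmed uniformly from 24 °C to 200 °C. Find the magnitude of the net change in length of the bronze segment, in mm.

|ΔL| ≈ 0.491 mm

Free thermal expansion of the whole bar: Σ αᵢΔT Lᵢ = 8.6×10⁻⁶×176×425 + 18×10⁻⁶×176×725 = 2.94 mm.
The rigid supports impose zero overall length change; the single axial force P common to all segments must satisfy P Σ Lᵢ/(AᵢEᵢ) = δ_free.
The series flexibility is Σ Lᵢ/(AᵢEᵢ) = 425/(1450×108×10³) + 725/(1525×110×10³) = 7.036×10⁻⁶ mm/N.
So P = 2.94 / 7.036×10⁻⁶ = 417.9 kN, compressive.
For the bronze segment, free thermal change = 18×10⁻⁶×176×725 = 2.297 mm and elastic change from P = 417900×725/(1525×110×10³) = 1.806 mm; these oppose, so the net change is 0.491 mm (segment lengthens).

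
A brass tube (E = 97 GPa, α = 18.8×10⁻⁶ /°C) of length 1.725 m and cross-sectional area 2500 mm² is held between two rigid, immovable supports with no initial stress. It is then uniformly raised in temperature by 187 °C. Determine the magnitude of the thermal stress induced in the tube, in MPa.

With length fixed, the mechanical strain must cancel the thermal strain αΔT = 18.8×10⁻⁶ × 187 = 3515.6×10⁻⁶.
Hence σ = E·αΔT = 97×10³ × 3515.6×10⁻⁶ = 341 MPa, compressive.

σ ≈ 341 MPa (compressive)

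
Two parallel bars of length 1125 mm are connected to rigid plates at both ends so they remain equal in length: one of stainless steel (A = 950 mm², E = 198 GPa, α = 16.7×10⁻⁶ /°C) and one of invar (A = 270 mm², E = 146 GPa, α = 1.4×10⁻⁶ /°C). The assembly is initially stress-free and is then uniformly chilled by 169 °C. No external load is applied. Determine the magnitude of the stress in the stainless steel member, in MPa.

Equilibrium of a rigid end plate with no external load gives equal and opposite internal forces ±P in the two members. Since α_{stainless steel} > α_{invar}, cooling drives the stainless steel into tension and the invar into compression.
Compatibility of the two members (thermal + elastic change equal): (α₁ − α₂)ΔT = P·[1/(A₁E₁) + 1/(A₂E₂)].
|α₁ − α₂|·ΔT = 15.3×10⁻⁶ × 169 = 0.002586.
1/(A₁E₁) + 1/(A₂E₂) = 1/(950×198×10³) + 1/(270×146×10³) = 3.068×10⁻⁸ N⁻¹.
So P = 0.002586 / 3.068×10⁻⁸ = 84.27 kN.
σ_{stainless steel} = P/A₁ = 84270/950 = 88.7 MPa, tensile.

σ ≈ 88.7 MPa (tensile)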